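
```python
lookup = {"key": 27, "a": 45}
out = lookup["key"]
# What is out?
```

Trace (tracking out):
lookup = {'key': 27, 'a': 45}  # -> lookup = {'key': 27, 'a': 45}
out = lookup['key']  # -> out = 27

Answer: 27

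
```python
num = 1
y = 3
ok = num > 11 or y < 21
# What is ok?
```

Answer: True

Derivation:
Trace (tracking ok):
num = 1  # -> num = 1
y = 3  # -> y = 3
ok = num > 11 or y < 21  # -> ok = True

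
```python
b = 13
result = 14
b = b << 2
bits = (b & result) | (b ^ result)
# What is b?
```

Trace (tracking b):
b = 13  # -> b = 13
result = 14  # -> result = 14
b = b << 2  # -> b = 52
bits = b & result | b ^ result  # -> bits = 62

Answer: 52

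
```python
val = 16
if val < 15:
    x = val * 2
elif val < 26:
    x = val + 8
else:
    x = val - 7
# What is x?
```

Answer: 24

Derivation:
Trace (tracking x):
val = 16  # -> val = 16
if val < 15:  # condition is False
elif val < 26:  # condition is True
    x = val + 8  # -> x = 24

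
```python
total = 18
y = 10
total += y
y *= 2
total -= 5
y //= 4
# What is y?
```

Answer: 5

Derivation:
Trace (tracking y):
total = 18  # -> total = 18
y = 10  # -> y = 10
total += y  # -> total = 28
y *= 2  # -> y = 20
total -= 5  # -> total = 23
y //= 4  # -> y = 5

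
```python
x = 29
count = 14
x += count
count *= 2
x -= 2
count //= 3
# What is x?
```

Trace (tracking x):
x = 29  # -> x = 29
count = 14  # -> count = 14
x += count  # -> x = 43
count *= 2  # -> count = 28
x -= 2  # -> x = 41
count //= 3  # -> count = 9

Answer: 41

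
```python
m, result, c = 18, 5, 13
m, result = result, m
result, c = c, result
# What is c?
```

Trace (tracking c):
m, result, c = (18, 5, 13)  # -> m = 18, result = 5, c = 13
m, result = (result, m)  # -> m = 5, result = 18
result, c = (c, result)  # -> result = 13, c = 18

Answer: 18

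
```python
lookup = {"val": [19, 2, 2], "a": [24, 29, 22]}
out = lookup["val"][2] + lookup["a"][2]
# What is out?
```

Answer: 24

Derivation:
Trace (tracking out):
lookup = {'val': [19, 2, 2], 'a': [24, 29, 22]}  # -> lookup = {'val': [19, 2, 2], 'a': [24, 29, 22]}
out = lookup['val'][2] + lookup['a'][2]  # -> out = 24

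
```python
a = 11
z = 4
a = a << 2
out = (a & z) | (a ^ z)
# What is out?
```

Trace (tracking out):
a = 11  # -> a = 11
z = 4  # -> z = 4
a = a << 2  # -> a = 44
out = a & z | a ^ z  # -> out = 44

Answer: 44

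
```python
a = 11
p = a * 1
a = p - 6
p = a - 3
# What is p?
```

Answer: 2

Derivation:
Trace (tracking p):
a = 11  # -> a = 11
p = a * 1  # -> p = 11
a = p - 6  # -> a = 5
p = a - 3  # -> p = 2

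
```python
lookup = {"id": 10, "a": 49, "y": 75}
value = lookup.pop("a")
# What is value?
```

Answer: 49

Derivation:
Trace (tracking value):
lookup = {'id': 10, 'a': 49, 'y': 75}  # -> lookup = {'id': 10, 'a': 49, 'y': 75}
value = lookup.pop('a')  # -> value = 49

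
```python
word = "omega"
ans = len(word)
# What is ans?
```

Trace (tracking ans):
word = 'omega'  # -> word = 'omega'
ans = len(word)  # -> ans = 5

Answer: 5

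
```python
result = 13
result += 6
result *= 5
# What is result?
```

Trace (tracking result):
result = 13  # -> result = 13
result += 6  # -> result = 19
result *= 5  # -> result = 95

Answer: 95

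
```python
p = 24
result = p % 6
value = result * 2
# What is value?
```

Answer: 0

Derivation:
Trace (tracking value):
p = 24  # -> p = 24
result = p % 6  # -> result = 0
value = result * 2  # -> value = 0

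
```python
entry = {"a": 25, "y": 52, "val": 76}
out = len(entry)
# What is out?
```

Answer: 3

Derivation:
Trace (tracking out):
entry = {'a': 25, 'y': 52, 'val': 76}  # -> entry = {'a': 25, 'y': 52, 'val': 76}
out = len(entry)  # -> out = 3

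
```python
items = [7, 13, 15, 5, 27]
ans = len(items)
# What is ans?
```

Trace (tracking ans):
items = [7, 13, 15, 5, 27]  # -> items = [7, 13, 15, 5, 27]
ans = len(items)  # -> ans = 5

Answer: 5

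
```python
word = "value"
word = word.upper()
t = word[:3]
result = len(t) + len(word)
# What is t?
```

Answer: 'VAL'

Derivation:
Trace (tracking t):
word = 'value'  # -> word = 'value'
word = word.upper()  # -> word = 'VALUE'
t = word[:3]  # -> t = 'VAL'
result = len(t) + len(word)  # -> result = 8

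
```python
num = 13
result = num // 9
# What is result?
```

Answer: 1

Derivation:
Trace (tracking result):
num = 13  # -> num = 13
result = num // 9  # -> result = 1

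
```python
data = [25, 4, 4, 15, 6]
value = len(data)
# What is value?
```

Answer: 5

Derivation:
Trace (tracking value):
data = [25, 4, 4, 15, 6]  # -> data = [25, 4, 4, 15, 6]
value = len(data)  # -> value = 5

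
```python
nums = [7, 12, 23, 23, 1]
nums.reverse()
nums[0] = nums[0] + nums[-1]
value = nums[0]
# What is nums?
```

Answer: [8, 23, 23, 12, 7]

Derivation:
Trace (tracking nums):
nums = [7, 12, 23, 23, 1]  # -> nums = [7, 12, 23, 23, 1]
nums.reverse()  # -> nums = [1, 23, 23, 12, 7]
nums[0] = nums[0] + nums[-1]  # -> nums = [8, 23, 23, 12, 7]
value = nums[0]  # -> value = 8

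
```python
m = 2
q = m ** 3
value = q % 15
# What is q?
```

Answer: 8

Derivation:
Trace (tracking q):
m = 2  # -> m = 2
q = m ** 3  # -> q = 8
value = q % 15  # -> value = 8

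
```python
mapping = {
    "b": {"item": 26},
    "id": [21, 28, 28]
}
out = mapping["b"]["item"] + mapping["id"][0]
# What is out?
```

Trace (tracking out):
mapping = {'b': {'item': 26}, 'id': [21, 28, 28]}  # -> mapping = {'b': {'item': 26}, 'id': [21, 28, 28]}
out = mapping['b']['item'] + mapping['id'][0]  # -> out = 47

Answer: 47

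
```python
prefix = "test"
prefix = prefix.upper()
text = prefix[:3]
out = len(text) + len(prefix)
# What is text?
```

Answer: 'TES'

Derivation:
Trace (tracking text):
prefix = 'test'  # -> prefix = 'test'
prefix = prefix.upper()  # -> prefix = 'TEST'
text = prefix[:3]  # -> text = 'TES'
out = len(text) + len(prefix)  # -> out = 7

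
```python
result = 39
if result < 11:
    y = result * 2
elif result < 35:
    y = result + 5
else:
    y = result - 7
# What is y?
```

Answer: 32

Derivation:
Trace (tracking y):
result = 39  # -> result = 39
if result < 11:  # condition is False
elif result < 35:  # condition is False
else:
    y = result - 7  # -> y = 32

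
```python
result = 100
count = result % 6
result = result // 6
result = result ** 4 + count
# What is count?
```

Trace (tracking count):
result = 100  # -> result = 100
count = result % 6  # -> count = 4
result = result // 6  # -> result = 16
result = result ** 4 + count  # -> result = 65540

Answer: 4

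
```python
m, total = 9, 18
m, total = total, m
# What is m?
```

Trace (tracking m):
m, total = (9, 18)  # -> m = 9, total = 18
m, total = (total, m)  # -> m = 18, total = 9

Answer: 18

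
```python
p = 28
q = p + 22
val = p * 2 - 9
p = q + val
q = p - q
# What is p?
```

Trace (tracking p):
p = 28  # -> p = 28
q = p + 22  # -> q = 50
val = p * 2 - 9  # -> val = 47
p = q + val  # -> p = 97
q = p - q  # -> q = 47

Answer: 97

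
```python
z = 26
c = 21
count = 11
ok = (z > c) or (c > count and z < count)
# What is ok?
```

Answer: True

Derivation:
Trace (tracking ok):
z = 26  # -> z = 26
c = 21  # -> c = 21
count = 11  # -> count = 11
ok = z > c or (c > count and z < count)  # -> ok = True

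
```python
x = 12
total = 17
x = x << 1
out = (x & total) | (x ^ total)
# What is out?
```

Trace (tracking out):
x = 12  # -> x = 12
total = 17  # -> total = 17
x = x << 1  # -> x = 24
out = x & total | x ^ total  # -> out = 25

Answer: 25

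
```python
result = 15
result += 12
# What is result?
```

Answer: 27

Derivation:
Trace (tracking result):
result = 15  # -> result = 15
result += 12  # -> result = 27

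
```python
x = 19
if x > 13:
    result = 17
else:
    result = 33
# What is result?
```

Answer: 17

Derivation:
Trace (tracking result):
x = 19  # -> x = 19
if x > 13:  # condition is True
    result = 17  # -> result = 17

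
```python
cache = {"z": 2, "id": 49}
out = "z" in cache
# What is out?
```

Answer: True

Derivation:
Trace (tracking out):
cache = {'z': 2, 'id': 49}  # -> cache = {'z': 2, 'id': 49}
out = 'z' in cache  # -> out = True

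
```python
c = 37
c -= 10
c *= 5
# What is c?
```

Trace (tracking c):
c = 37  # -> c = 37
c -= 10  # -> c = 27
c *= 5  # -> c = 135

Answer: 135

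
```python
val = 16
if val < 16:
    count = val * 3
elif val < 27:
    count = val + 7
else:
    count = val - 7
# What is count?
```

Answer: 23

Derivation:
Trace (tracking count):
val = 16  # -> val = 16
if val < 16:  # condition is False
elif val < 27:  # condition is True
    count = val + 7  # -> count = 23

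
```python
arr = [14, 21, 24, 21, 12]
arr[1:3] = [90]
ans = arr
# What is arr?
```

Trace (tracking arr):
arr = [14, 21, 24, 21, 12]  # -> arr = [14, 21, 24, 21, 12]
arr[1:3] = [90]  # -> arr = [14, 90, 21, 12]
ans = arr  # -> ans = [14, 90, 21, 12]

Answer: [14, 90, 21, 12]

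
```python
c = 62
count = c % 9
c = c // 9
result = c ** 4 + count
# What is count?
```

Trace (tracking count):
c = 62  # -> c = 62
count = c % 9  # -> count = 8
c = c // 9  # -> c = 6
result = c ** 4 + count  # -> result = 1304

Answer: 8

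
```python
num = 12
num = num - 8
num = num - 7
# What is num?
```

Answer: -3

Derivation:
Trace (tracking num):
num = 12  # -> num = 12
num = num - 8  # -> num = 4
num = num - 7  # -> num = -3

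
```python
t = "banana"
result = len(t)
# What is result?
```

Trace (tracking result):
t = 'banana'  # -> t = 'banana'
result = len(t)  # -> result = 6

Answer: 6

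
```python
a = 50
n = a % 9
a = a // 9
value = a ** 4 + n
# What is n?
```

Answer: 5

Derivation:
Trace (tracking n):
a = 50  # -> a = 50
n = a % 9  # -> n = 5
a = a // 9  # -> a = 5
value = a ** 4 + n  # -> value = 630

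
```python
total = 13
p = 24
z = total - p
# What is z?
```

Answer: -11

Derivation:
Trace (tracking z):
total = 13  # -> total = 13
p = 24  # -> p = 24
z = total - p  # -> z = -11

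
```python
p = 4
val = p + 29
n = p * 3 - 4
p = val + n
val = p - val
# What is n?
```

Answer: 8

Derivation:
Trace (tracking n):
p = 4  # -> p = 4
val = p + 29  # -> val = 33
n = p * 3 - 4  # -> n = 8
p = val + n  # -> p = 41
val = p - val  # -> val = 8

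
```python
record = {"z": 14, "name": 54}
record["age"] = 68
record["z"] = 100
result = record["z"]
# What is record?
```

Answer: {'z': 100, 'name': 54, 'age': 68}

Derivation:
Trace (tracking record):
record = {'z': 14, 'name': 54}  # -> record = {'z': 14, 'name': 54}
record['age'] = 68  # -> record = {'z': 14, 'name': 54, 'age': 68}
record['z'] = 100  # -> record = {'z': 100, 'name': 54, 'age': 68}
result = record['z']  # -> result = 100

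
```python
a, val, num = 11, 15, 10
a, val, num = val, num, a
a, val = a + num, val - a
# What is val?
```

Trace (tracking val):
a, val, num = (11, 15, 10)  # -> a = 11, val = 15, num = 10
a, val, num = (val, num, a)  # -> a = 15, val = 10, num = 11
a, val = (a + num, val - a)  # -> a = 26, val = -5

Answer: -5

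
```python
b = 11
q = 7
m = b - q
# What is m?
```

Trace (tracking m):
b = 11  # -> b = 11
q = 7  # -> q = 7
m = b - q  # -> m = 4

Answer: 4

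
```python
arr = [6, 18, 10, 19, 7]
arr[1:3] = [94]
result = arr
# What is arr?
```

Trace (tracking arr):
arr = [6, 18, 10, 19, 7]  # -> arr = [6, 18, 10, 19, 7]
arr[1:3] = [94]  # -> arr = [6, 94, 19, 7]
result = arr  # -> result = [6, 94, 19, 7]

Answer: [6, 94, 19, 7]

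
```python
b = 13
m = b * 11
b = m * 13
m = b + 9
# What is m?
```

Answer: 1868

Derivation:
Trace (tracking m):
b = 13  # -> b = 13
m = b * 11  # -> m = 143
b = m * 13  # -> b = 1859
m = b + 9  # -> m = 1868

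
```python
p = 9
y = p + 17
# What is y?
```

Trace (tracking y):
p = 9  # -> p = 9
y = p + 17  # -> y = 26

Answer: 26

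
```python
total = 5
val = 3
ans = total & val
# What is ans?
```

Answer: 1

Derivation:
Trace (tracking ans):
total = 5  # -> total = 5
val = 3  # -> val = 3
ans = total & val  # -> ans = 1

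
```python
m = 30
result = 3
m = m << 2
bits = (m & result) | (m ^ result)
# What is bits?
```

Trace (tracking bits):
m = 30  # -> m = 30
result = 3  # -> result = 3
m = m << 2  # -> m = 120
bits = m & result | m ^ result  # -> bits = 123

Answer: 123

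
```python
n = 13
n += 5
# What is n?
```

Trace (tracking n):
n = 13  # -> n = 13
n += 5  # -> n = 18

Answer: 18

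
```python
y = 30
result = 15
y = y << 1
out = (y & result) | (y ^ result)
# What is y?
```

Answer: 60

Derivation:
Trace (tracking y):
y = 30  # -> y = 30
result = 15  # -> result = 15
y = y << 1  # -> y = 60
out = y & result | y ^ result  # -> out = 63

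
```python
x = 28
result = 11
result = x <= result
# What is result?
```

Answer: False

Derivation:
Trace (tracking result):
x = 28  # -> x = 28
result = 11  # -> result = 11
result = x <= result  # -> result = False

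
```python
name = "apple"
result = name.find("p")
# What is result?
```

Trace (tracking result):
name = 'apple'  # -> name = 'apple'
result = name.find('p')  # -> result = 1

Answer: 1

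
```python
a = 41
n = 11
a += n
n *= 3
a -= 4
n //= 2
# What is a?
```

Trace (tracking a):
a = 41  # -> a = 41
n = 11  # -> n = 11
a += n  # -> a = 52
n *= 3  # -> n = 33
a -= 4  # -> a = 48
n //= 2  # -> n = 16

Answer: 48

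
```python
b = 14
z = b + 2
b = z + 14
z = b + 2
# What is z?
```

Trace (tracking z):
b = 14  # -> b = 14
z = b + 2  # -> z = 16
b = z + 14  # -> b = 30
z = b + 2  # -> z = 32

Answer: 32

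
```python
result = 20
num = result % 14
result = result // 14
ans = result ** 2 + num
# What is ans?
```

Trace (tracking ans):
result = 20  # -> result = 20
num = result % 14  # -> num = 6
result = result // 14  # -> result = 1
ans = result ** 2 + num  # -> ans = 7

Answer: 7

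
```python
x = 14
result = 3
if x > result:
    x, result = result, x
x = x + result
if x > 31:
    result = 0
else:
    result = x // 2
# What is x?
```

Answer: 17

Derivation:
Trace (tracking x):
x = 14  # -> x = 14
result = 3  # -> result = 3
if x > result:  # condition is True
    x, result = (result, x)  # -> x = 3, result = 14
x = x + result  # -> x = 17
if x > 31:  # condition is False
else:
    result = x // 2  # -> result = 8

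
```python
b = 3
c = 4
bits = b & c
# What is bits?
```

Trace (tracking bits):
b = 3  # -> b = 3
c = 4  # -> c = 4
bits = b & c  # -> bits = 0

Answer: 0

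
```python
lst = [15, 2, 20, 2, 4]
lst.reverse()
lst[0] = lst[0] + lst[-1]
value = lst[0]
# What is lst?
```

Answer: [19, 2, 20, 2, 15]

Derivation:
Trace (tracking lst):
lst = [15, 2, 20, 2, 4]  # -> lst = [15, 2, 20, 2, 4]
lst.reverse()  # -> lst = [4, 2, 20, 2, 15]
lst[0] = lst[0] + lst[-1]  # -> lst = [19, 2, 20, 2, 15]
value = lst[0]  # -> value = 19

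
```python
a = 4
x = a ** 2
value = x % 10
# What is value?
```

Trace (tracking value):
a = 4  # -> a = 4
x = a ** 2  # -> x = 16
value = x % 10  # -> value = 6

Answer: 6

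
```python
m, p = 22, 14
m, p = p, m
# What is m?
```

Trace (tracking m):
m, p = (22, 14)  # -> m = 22, p = 14
m, p = (p, m)  # -> m = 14, p = 22

Answer: 14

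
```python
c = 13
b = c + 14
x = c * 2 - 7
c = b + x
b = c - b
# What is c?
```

Trace (tracking c):
c = 13  # -> c = 13
b = c + 14  # -> b = 27
x = c * 2 - 7  # -> x = 19
c = b + x  # -> c = 46
b = c - b  # -> b = 19

Answer: 46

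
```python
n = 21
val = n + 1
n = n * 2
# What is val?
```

Answer: 22

Derivation:
Trace (tracking val):
n = 21  # -> n = 21
val = n + 1  # -> val = 22
n = n * 2  # -> n = 42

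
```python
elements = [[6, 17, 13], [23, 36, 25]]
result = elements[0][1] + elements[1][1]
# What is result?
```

Answer: 53

Derivation:
Trace (tracking result):
elements = [[6, 17, 13], [23, 36, 25]]  # -> elements = [[6, 17, 13], [23, 36, 25]]
result = elements[0][1] + elements[1][1]  # -> result = 53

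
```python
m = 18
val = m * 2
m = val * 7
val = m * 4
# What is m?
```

Answer: 252

Derivation:
Trace (tracking m):
m = 18  # -> m = 18
val = m * 2  # -> val = 36
m = val * 7  # -> m = 252
val = m * 4  # -> val = 1008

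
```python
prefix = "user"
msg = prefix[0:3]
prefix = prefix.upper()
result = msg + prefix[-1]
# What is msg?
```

Trace (tracking msg):
prefix = 'user'  # -> prefix = 'user'
msg = prefix[0:3]  # -> msg = 'use'
prefix = prefix.upper()  # -> prefix = 'USER'
result = msg + prefix[-1]  # -> result = 'useR'

Answer: 'use'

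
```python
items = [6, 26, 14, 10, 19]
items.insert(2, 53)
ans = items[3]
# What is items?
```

Trace (tracking items):
items = [6, 26, 14, 10, 19]  # -> items = [6, 26, 14, 10, 19]
items.insert(2, 53)  # -> items = [6, 26, 53, 14, 10, 19]
ans = items[3]  # -> ans = 14

Answer: [6, 26, 53, 14, 10, 19]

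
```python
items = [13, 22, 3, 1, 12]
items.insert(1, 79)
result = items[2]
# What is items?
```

Trace (tracking items):
items = [13, 22, 3, 1, 12]  # -> items = [13, 22, 3, 1, 12]
items.insert(1, 79)  # -> items = [13, 79, 22, 3, 1, 12]
result = items[2]  # -> result = 22

Answer: [13, 79, 22, 3, 1, 12]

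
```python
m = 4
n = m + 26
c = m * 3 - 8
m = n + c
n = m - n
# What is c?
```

Answer: 4

Derivation:
Trace (tracking c):
m = 4  # -> m = 4
n = m + 26  # -> n = 30
c = m * 3 - 8  # -> c = 4
m = n + c  # -> m = 34
n = m - n  # -> n = 4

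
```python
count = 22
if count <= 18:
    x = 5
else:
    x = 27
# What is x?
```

Answer: 27

Derivation:
Trace (tracking x):
count = 22  # -> count = 22
if count <= 18:  # condition is False
else:
    x = 27  # -> x = 27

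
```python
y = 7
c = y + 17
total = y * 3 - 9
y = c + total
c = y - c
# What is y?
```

Trace (tracking y):
y = 7  # -> y = 7
c = y + 17  # -> c = 24
total = y * 3 - 9  # -> total = 12
y = c + total  # -> y = 36
c = y - c  # -> c = 12

Answer: 36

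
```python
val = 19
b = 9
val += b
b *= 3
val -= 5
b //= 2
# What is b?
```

Answer: 13

Derivation:
Trace (tracking b):
val = 19  # -> val = 19
b = 9  # -> b = 9
val += b  # -> val = 28
b *= 3  # -> b = 27
val -= 5  # -> val = 23
b //= 2  # -> b = 13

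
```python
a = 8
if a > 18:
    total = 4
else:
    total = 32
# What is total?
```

Trace (tracking total):
a = 8  # -> a = 8
if a > 18:  # condition is False
else:
    total = 32  # -> total = 32

Answer: 32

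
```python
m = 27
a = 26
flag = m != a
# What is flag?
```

Answer: True

Derivation:
Trace (tracking flag):
m = 27  # -> m = 27
a = 26  # -> a = 26
flag = m != a  # -> flag = True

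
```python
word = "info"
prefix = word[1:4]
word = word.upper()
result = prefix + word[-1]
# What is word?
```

Trace (tracking word):
word = 'info'  # -> word = 'info'
prefix = word[1:4]  # -> prefix = 'nfo'
word = word.upper()  # -> word = 'INFO'
result = prefix + word[-1]  # -> result = 'nfoO'

Answer: 'INFO'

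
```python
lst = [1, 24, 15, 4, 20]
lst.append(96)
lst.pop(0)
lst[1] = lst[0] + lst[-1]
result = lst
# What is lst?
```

Answer: [24, 120, 4, 20, 96]

Derivation:
Trace (tracking lst):
lst = [1, 24, 15, 4, 20]  # -> lst = [1, 24, 15, 4, 20]
lst.append(96)  # -> lst = [1, 24, 15, 4, 20, 96]
lst.pop(0)  # -> lst = [24, 15, 4, 20, 96]
lst[1] = lst[0] + lst[-1]  # -> lst = [24, 120, 4, 20, 96]
result = lst  # -> result = [24, 120, 4, 20, 96]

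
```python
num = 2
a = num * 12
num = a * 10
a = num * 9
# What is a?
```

Answer: 2160

Derivation:
Trace (tracking a):
num = 2  # -> num = 2
a = num * 12  # -> a = 24
num = a * 10  # -> num = 240
a = num * 9  # -> a = 2160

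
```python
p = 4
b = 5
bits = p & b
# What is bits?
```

Answer: 4

Derivation:
Trace (tracking bits):
p = 4  # -> p = 4
b = 5  # -> b = 5
bits = p & b  # -> bits = 4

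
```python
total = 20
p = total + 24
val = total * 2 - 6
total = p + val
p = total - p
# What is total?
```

Trace (tracking total):
total = 20  # -> total = 20
p = total + 24  # -> p = 44
val = total * 2 - 6  # -> val = 34
total = p + val  # -> total = 78
p = total - p  # -> p = 34

Answer: 78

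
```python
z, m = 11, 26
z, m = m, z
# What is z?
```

Trace (tracking z):
z, m = (11, 26)  # -> z = 11, m = 26
z, m = (m, z)  # -> z = 26, m = 11

Answer: 26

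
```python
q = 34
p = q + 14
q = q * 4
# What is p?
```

Answer: 48

Derivation:
Trace (tracking p):
q = 34  # -> q = 34
p = q + 14  # -> p = 48
q = q * 4  # -> q = 136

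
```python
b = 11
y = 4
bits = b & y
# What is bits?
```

Answer: 0

Derivation:
Trace (tracking bits):
b = 11  # -> b = 11
y = 4  # -> y = 4
bits = b & y  # -> bits = 0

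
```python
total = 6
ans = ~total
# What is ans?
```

Trace (tracking ans):
total = 6  # -> total = 6
ans = ~total  # -> ans = -7

Answer: -7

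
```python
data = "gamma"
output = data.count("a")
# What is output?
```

Trace (tracking output):
data = 'gamma'  # -> data = 'gamma'
output = data.count('a')  # -> output = 2

Answer: 2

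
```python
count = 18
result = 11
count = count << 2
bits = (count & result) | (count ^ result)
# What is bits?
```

Trace (tracking bits):
count = 18  # -> count = 18
result = 11  # -> result = 11
count = count << 2  # -> count = 72
bits = count & result | count ^ result  # -> bits = 75

Answer: 75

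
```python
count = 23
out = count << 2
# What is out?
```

Trace (tracking out):
count = 23  # -> count = 23
out = count << 2  # -> out = 92

Answer: 92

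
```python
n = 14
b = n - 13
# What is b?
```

Answer: 1

Derivation:
Trace (tracking b):
n = 14  # -> n = 14
b = n - 13  # -> b = 1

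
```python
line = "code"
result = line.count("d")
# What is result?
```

Answer: 1

Derivation:
Trace (tracking result):
line = 'code'  # -> line = 'code'
result = line.count('d')  # -> result = 1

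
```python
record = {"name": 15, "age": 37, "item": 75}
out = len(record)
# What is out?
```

Trace (tracking out):
record = {'name': 15, 'age': 37, 'item': 75}  # -> record = {'name': 15, 'age': 37, 'item': 75}
out = len(record)  # -> out = 3

Answer: 3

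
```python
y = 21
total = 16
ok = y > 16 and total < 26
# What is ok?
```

Trace (tracking ok):
y = 21  # -> y = 21
total = 16  # -> total = 16
ok = y > 16 and total < 26  # -> ok = True

Answer: True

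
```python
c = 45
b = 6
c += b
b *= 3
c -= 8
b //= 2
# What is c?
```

Trace (tracking c):
c = 45  # -> c = 45
b = 6  # -> b = 6
c += b  # -> c = 51
b *= 3  # -> b = 18
c -= 8  # -> c = 43
b //= 2  # -> b = 9

Answer: 43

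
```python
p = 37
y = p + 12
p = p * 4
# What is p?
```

Trace (tracking p):
p = 37  # -> p = 37
y = p + 12  # -> y = 49
p = p * 4  # -> p = 148

Answer: 148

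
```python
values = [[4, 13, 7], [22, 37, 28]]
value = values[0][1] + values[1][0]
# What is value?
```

Answer: 35

Derivation:
Trace (tracking value):
values = [[4, 13, 7], [22, 37, 28]]  # -> values = [[4, 13, 7], [22, 37, 28]]
value = values[0][1] + values[1][0]  # -> value = 35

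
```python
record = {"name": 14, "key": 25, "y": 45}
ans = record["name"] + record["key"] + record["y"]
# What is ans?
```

Trace (tracking ans):
record = {'name': 14, 'key': 25, 'y': 45}  # -> record = {'name': 14, 'key': 25, 'y': 45}
ans = record['name'] + record['key'] + record['y']  # -> ans = 84

Answer: 84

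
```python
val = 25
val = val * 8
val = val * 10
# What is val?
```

Trace (tracking val):
val = 25  # -> val = 25
val = val * 8  # -> val = 200
val = val * 10  # -> val = 2000

Answer: 2000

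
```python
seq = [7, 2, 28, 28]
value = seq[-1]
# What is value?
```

Answer: 28

Derivation:
Trace (tracking value):
seq = [7, 2, 28, 28]  # -> seq = [7, 2, 28, 28]
value = seq[-1]  # -> value = 28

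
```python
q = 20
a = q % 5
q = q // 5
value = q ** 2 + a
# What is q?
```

Answer: 4

Derivation:
Trace (tracking q):
q = 20  # -> q = 20
a = q % 5  # -> a = 0
q = q // 5  # -> q = 4
value = q ** 2 + a  # -> value = 16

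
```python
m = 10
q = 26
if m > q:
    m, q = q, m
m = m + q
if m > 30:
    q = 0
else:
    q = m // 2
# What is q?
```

Answer: 0

Derivation:
Trace (tracking q):
m = 10  # -> m = 10
q = 26  # -> q = 26
if m > q:  # condition is False
m = m + q  # -> m = 36
if m > 30:  # condition is True
    q = 0  # -> q = 0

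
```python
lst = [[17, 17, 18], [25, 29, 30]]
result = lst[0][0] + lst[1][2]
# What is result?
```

Answer: 47

Derivation:
Trace (tracking result):
lst = [[17, 17, 18], [25, 29, 30]]  # -> lst = [[17, 17, 18], [25, 29, 30]]
result = lst[0][0] + lst[1][2]  # -> result = 47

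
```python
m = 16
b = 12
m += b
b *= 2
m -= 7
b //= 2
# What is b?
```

Trace (tracking b):
m = 16  # -> m = 16
b = 12  # -> b = 12
m += b  # -> m = 28
b *= 2  # -> b = 24
m -= 7  # -> m = 21
b //= 2  # -> b = 12

Answer: 12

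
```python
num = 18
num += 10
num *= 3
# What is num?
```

Answer: 84

Derivation:
Trace (tracking num):
num = 18  # -> num = 18
num += 10  # -> num = 28
num *= 3  # -> num = 84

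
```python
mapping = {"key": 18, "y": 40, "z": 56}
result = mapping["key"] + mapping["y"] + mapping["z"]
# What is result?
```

Trace (tracking result):
mapping = {'key': 18, 'y': 40, 'z': 56}  # -> mapping = {'key': 18, 'y': 40, 'z': 56}
result = mapping['key'] + mapping['y'] + mapping['z']  # -> result = 114

Answer: 114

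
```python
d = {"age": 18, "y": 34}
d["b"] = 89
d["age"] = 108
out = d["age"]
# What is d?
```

Trace (tracking d):
d = {'age': 18, 'y': 34}  # -> d = {'age': 18, 'y': 34}
d['b'] = 89  # -> d = {'age': 18, 'y': 34, 'b': 89}
d['age'] = 108  # -> d = {'age': 108, 'y': 34, 'b': 89}
out = d['age']  # -> out = 108

Answer: {'age': 108, 'y': 34, 'b': 89}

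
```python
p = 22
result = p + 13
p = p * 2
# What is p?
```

Answer: 44

Derivation:
Trace (tracking p):
p = 22  # -> p = 22
result = p + 13  # -> result = 35
p = p * 2  # -> p = 44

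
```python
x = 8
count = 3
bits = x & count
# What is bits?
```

Answer: 0

Derivation:
Trace (tracking bits):
x = 8  # -> x = 8
count = 3  # -> count = 3
bits = x & count  # -> bits = 0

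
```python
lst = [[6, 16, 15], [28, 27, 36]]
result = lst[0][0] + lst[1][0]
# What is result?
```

Answer: 34

Derivation:
Trace (tracking result):
lst = [[6, 16, 15], [28, 27, 36]]  # -> lst = [[6, 16, 15], [28, 27, 36]]
result = lst[0][0] + lst[1][0]  # -> result = 34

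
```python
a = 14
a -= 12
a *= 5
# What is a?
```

Trace (tracking a):
a = 14  # -> a = 14
a -= 12  # -> a = 2
a *= 5  # -> a = 10

Answer: 10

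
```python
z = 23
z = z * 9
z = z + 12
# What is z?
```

Answer: 219

Derivation:
Trace (tracking z):
z = 23  # -> z = 23
z = z * 9  # -> z = 207
z = z + 12  # -> z = 219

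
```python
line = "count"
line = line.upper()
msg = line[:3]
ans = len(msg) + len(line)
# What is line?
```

Trace (tracking line):
line = 'count'  # -> line = 'count'
line = line.upper()  # -> line = 'COUNT'
msg = line[:3]  # -> msg = 'COU'
ans = len(msg) + len(line)  # -> ans = 8

Answer: 'COUNT'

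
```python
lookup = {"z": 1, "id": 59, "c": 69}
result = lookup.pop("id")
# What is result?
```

Answer: 59

Derivation:
Trace (tracking result):
lookup = {'z': 1, 'id': 59, 'c': 69}  # -> lookup = {'z': 1, 'id': 59, 'c': 69}
result = lookup.pop('id')  # -> result = 59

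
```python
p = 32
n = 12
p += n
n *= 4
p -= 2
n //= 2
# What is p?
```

Answer: 42

Derivation:
Trace (tracking p):
p = 32  # -> p = 32
n = 12  # -> n = 12
p += n  # -> p = 44
n *= 4  # -> n = 48
p -= 2  # -> p = 42
n //= 2  # -> n = 24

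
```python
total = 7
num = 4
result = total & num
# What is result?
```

Trace (tracking result):
total = 7  # -> total = 7
num = 4  # -> num = 4
result = total & num  # -> result = 4

Answer: 4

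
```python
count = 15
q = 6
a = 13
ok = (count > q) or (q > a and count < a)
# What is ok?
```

Trace (tracking ok):
count = 15  # -> count = 15
q = 6  # -> q = 6
a = 13  # -> a = 13
ok = count > q or (q > a and count < a)  # -> ok = True

Answer: True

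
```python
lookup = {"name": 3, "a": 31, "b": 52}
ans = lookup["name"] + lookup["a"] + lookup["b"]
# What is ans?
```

Trace (tracking ans):
lookup = {'name': 3, 'a': 31, 'b': 52}  # -> lookup = {'name': 3, 'a': 31, 'b': 52}
ans = lookup['name'] + lookup['a'] + lookup['b']  # -> ans = 86

Answer: 86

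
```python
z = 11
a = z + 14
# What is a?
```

Trace (tracking a):
z = 11  # -> z = 11
a = z + 14  # -> a = 25

Answer: 25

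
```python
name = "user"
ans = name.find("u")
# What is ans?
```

Answer: 0

Derivation:
Trace (tracking ans):
name = 'user'  # -> name = 'user'
ans = name.find('u')  # -> ans = 0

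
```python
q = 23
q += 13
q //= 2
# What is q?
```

Answer: 18

Derivation:
Trace (tracking q):
q = 23  # -> q = 23
q += 13  # -> q = 36
q //= 2  # -> q = 18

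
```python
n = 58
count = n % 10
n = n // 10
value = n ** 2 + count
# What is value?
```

Trace (tracking value):
n = 58  # -> n = 58
count = n % 10  # -> count = 8
n = n // 10  # -> n = 5
value = n ** 2 + count  # -> value = 33

Answer: 33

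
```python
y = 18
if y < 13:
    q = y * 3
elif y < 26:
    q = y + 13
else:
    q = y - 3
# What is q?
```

Answer: 31

Derivation:
Trace (tracking q):
y = 18  # -> y = 18
if y < 13:  # condition is False
elif y < 26:  # condition is True
    q = y + 13  # -> q = 31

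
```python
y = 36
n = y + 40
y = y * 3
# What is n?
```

Trace (tracking n):
y = 36  # -> y = 36
n = y + 40  # -> n = 76
y = y * 3  # -> y = 108

Answer: 76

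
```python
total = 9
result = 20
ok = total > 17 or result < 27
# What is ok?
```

Answer: True

Derivation:
Trace (tracking ok):
total = 9  # -> total = 9
result = 20  # -> result = 20
ok = total > 17 or result < 27  # -> ok = True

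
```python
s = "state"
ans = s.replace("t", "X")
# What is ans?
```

Answer: 'sXaXe'

Derivation:
Trace (tracking ans):
s = 'state'  # -> s = 'state'
ans = s.replace('t', 'X')  # -> ans = 'sXaXe'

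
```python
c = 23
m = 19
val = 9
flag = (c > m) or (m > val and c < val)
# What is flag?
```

Trace (tracking flag):
c = 23  # -> c = 23
m = 19  # -> m = 19
val = 9  # -> val = 9
flag = c > m or (m > val and c < val)  # -> flag = True

Answer: True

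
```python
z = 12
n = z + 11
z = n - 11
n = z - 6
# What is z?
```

Trace (tracking z):
z = 12  # -> z = 12
n = z + 11  # -> n = 23
z = n - 11  # -> z = 12
n = z - 6  # -> n = 6

Answer: 12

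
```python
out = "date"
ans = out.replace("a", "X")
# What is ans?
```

Answer: 'dXte'

Derivation:
Trace (tracking ans):
out = 'date'  # -> out = 'date'
ans = out.replace('a', 'X')  # -> ans = 'dXte'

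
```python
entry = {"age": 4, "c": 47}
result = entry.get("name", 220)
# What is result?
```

Trace (tracking result):
entry = {'age': 4, 'c': 47}  # -> entry = {'age': 4, 'c': 47}
result = entry.get('name', 220)  # -> result = 220

Answer: 220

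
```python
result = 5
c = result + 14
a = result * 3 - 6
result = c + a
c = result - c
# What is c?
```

Answer: 9

Derivation:
Trace (tracking c):
result = 5  # -> result = 5
c = result + 14  # -> c = 19
a = result * 3 - 6  # -> a = 9
result = c + a  # -> result = 28
c = result - c  # -> c = 9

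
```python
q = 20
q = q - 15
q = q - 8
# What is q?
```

Trace (tracking q):
q = 20  # -> q = 20
q = q - 15  # -> q = 5
q = q - 8  # -> q = -3

Answer: -3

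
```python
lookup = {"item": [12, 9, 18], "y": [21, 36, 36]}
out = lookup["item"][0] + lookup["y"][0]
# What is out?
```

Answer: 33

Derivation:
Trace (tracking out):
lookup = {'item': [12, 9, 18], 'y': [21, 36, 36]}  # -> lookup = {'item': [12, 9, 18], 'y': [21, 36, 36]}
out = lookup['item'][0] + lookup['y'][0]  # -> out = 33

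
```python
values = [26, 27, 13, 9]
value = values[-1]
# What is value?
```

Trace (tracking value):
values = [26, 27, 13, 9]  # -> values = [26, 27, 13, 9]
value = values[-1]  # -> value = 9

Answer: 9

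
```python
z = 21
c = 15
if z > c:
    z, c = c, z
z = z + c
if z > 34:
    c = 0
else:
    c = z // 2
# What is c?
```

Trace (tracking c):
z = 21  # -> z = 21
c = 15  # -> c = 15
if z > c:  # condition is True
    z, c = (c, z)  # -> z = 15, c = 21
z = z + c  # -> z = 36
if z > 34:  # condition is True
    c = 0  # -> c = 0

Answer: 0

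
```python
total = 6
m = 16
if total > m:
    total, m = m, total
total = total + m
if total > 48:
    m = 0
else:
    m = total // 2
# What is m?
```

Answer: 11

Derivation:
Trace (tracking m):
total = 6  # -> total = 6
m = 16  # -> m = 16
if total > m:  # condition is False
total = total + m  # -> total = 22
if total > 48:  # condition is False
else:
    m = total // 2  # -> m = 11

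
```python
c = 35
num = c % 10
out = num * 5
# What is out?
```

Trace (tracking out):
c = 35  # -> c = 35
num = c % 10  # -> num = 5
out = num * 5  # -> out = 25

Answer: 25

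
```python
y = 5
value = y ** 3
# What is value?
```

Answer: 125

Derivation:
Trace (tracking value):
y = 5  # -> y = 5
value = y ** 3  # -> value = 125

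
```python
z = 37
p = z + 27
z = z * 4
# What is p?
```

Answer: 64

Derivation:
Trace (tracking p):
z = 37  # -> z = 37
p = z + 27  # -> p = 64
z = z * 4  # -> z = 148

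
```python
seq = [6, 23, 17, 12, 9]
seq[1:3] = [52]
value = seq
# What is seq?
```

Answer: [6, 52, 12, 9]

Derivation:
Trace (tracking seq):
seq = [6, 23, 17, 12, 9]  # -> seq = [6, 23, 17, 12, 9]
seq[1:3] = [52]  # -> seq = [6, 52, 12, 9]
value = seq  # -> value = [6, 52, 12, 9]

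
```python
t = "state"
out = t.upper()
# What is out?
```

Trace (tracking out):
t = 'state'  # -> t = 'state'
out = t.upper()  # -> out = 'STATE'

Answer: 'STATE'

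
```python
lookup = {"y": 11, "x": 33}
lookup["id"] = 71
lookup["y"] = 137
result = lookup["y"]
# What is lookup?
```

Answer: {'y': 137, 'x': 33, 'id': 71}

Derivation:
Trace (tracking lookup):
lookup = {'y': 11, 'x': 33}  # -> lookup = {'y': 11, 'x': 33}
lookup['id'] = 71  # -> lookup = {'y': 11, 'x': 33, 'id': 71}
lookup['y'] = 137  # -> lookup = {'y': 137, 'x': 33, 'id': 71}
result = lookup['y']  # -> result = 137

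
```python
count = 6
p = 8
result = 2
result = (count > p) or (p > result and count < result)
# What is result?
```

Trace (tracking result):
count = 6  # -> count = 6
p = 8  # -> p = 8
result = 2  # -> result = 2
result = count > p or (p > result and count < result)  # -> result = False

Answer: False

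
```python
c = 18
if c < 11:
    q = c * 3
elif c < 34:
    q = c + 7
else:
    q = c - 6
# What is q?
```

Trace (tracking q):
c = 18  # -> c = 18
if c < 11:  # condition is False
elif c < 34:  # condition is True
    q = c + 7  # -> q = 25

Answer: 25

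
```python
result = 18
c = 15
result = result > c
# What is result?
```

Answer: True

Derivation:
Trace (tracking result):
result = 18  # -> result = 18
c = 15  # -> c = 15
result = result > c  # -> result = True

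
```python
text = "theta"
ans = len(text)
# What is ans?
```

Answer: 5

Derivation:
Trace (tracking ans):
text = 'theta'  # -> text = 'theta'
ans = len(text)  # -> ans = 5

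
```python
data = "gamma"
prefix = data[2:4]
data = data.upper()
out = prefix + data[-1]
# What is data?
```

Trace (tracking data):
data = 'gamma'  # -> data = 'gamma'
prefix = data[2:4]  # -> prefix = 'mm'
data = data.upper()  # -> data = 'GAMMA'
out = prefix + data[-1]  # -> out = 'mmA'

Answer: 'GAMMA'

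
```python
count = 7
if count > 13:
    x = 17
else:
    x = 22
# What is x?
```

Trace (tracking x):
count = 7  # -> count = 7
if count > 13:  # condition is False
else:
    x = 22  # -> x = 22

Answer: 22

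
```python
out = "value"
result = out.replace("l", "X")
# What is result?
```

Answer: 'vaXue'

Derivation:
Trace (tracking result):
out = 'value'  # -> out = 'value'
result = out.replace('l', 'X')  # -> result = 'vaXue'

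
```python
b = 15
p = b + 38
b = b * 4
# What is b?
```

Answer: 60

Derivation:
Trace (tracking b):
b = 15  # -> b = 15
p = b + 38  # -> p = 53
b = b * 4  # -> b = 60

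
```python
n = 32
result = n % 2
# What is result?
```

Answer: 0

Derivation:
Trace (tracking result):
n = 32  # -> n = 32
result = n % 2  # -> result = 0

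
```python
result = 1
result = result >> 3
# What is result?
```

Answer: 0

Derivation:
Trace (tracking result):
result = 1  # -> result = 1
result = result >> 3  # -> result = 0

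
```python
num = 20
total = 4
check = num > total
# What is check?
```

Trace (tracking check):
num = 20  # -> num = 20
total = 4  # -> total = 4
check = num > total  # -> check = True

Answer: True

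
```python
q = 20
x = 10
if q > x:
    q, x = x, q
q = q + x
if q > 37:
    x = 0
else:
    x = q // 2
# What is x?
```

Answer: 15

Derivation:
Trace (tracking x):
q = 20  # -> q = 20
x = 10  # -> x = 10
if q > x:  # condition is True
    q, x = (x, q)  # -> q = 10, x = 20
q = q + x  # -> q = 30
if q > 37:  # condition is False
else:
    x = q // 2  # -> x = 15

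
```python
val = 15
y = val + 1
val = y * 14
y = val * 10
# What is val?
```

Trace (tracking val):
val = 15  # -> val = 15
y = val + 1  # -> y = 16
val = y * 14  # -> val = 224
y = val * 10  # -> y = 2240

Answer: 224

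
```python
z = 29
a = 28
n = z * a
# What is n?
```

Trace (tracking n):
z = 29  # -> z = 29
a = 28  # -> a = 28
n = z * a  # -> n = 812

Answer: 812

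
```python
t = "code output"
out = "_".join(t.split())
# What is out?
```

Trace (tracking out):
t = 'code output'  # -> t = 'code output'
out = '_'.join(t.split())  # -> out = 'code_output'

Answer: 'code_output'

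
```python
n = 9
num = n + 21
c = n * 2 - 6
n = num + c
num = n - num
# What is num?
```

Trace (tracking num):
n = 9  # -> n = 9
num = n + 21  # -> num = 30
c = n * 2 - 6  # -> c = 12
n = num + c  # -> n = 42
num = n - num  # -> num = 12

Answer: 12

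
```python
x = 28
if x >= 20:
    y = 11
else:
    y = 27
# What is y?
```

Trace (tracking y):
x = 28  # -> x = 28
if x >= 20:  # condition is True
    y = 11  # -> y = 11

Answer: 11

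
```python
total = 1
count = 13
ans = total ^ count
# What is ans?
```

Answer: 12

Derivation:
Trace (tracking ans):
total = 1  # -> total = 1
count = 13  # -> count = 13
ans = total ^ count  # -> ans = 12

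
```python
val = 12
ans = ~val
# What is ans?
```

Answer: -13

Derivation:
Trace (tracking ans):
val = 12  # -> val = 12
ans = ~val  # -> ans = -13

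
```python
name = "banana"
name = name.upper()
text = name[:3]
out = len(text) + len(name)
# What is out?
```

Answer: 9

Derivation:
Trace (tracking out):
name = 'banana'  # -> name = 'banana'
name = name.upper()  # -> name = 'BANANA'
text = name[:3]  # -> text = 'BAN'
out = len(text) + len(name)  # -> out = 9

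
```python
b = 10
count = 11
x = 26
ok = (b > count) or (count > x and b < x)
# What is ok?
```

Answer: False

Derivation:
Trace (tracking ok):
b = 10  # -> b = 10
count = 11  # -> count = 11
x = 26  # -> x = 26
ok = b > count or (count > x and b < x)  # -> ok = False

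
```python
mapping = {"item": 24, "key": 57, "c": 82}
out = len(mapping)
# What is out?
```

Trace (tracking out):
mapping = {'item': 24, 'key': 57, 'c': 82}  # -> mapping = {'item': 24, 'key': 57, 'c': 82}
out = len(mapping)  # -> out = 3

Answer: 3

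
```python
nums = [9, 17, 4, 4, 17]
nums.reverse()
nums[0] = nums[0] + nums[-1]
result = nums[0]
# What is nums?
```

Trace (tracking nums):
nums = [9, 17, 4, 4, 17]  # -> nums = [9, 17, 4, 4, 17]
nums.reverse()  # -> nums = [17, 4, 4, 17, 9]
nums[0] = nums[0] + nums[-1]  # -> nums = [26, 4, 4, 17, 9]
result = nums[0]  # -> result = 26

Answer: [26, 4, 4, 17, 9]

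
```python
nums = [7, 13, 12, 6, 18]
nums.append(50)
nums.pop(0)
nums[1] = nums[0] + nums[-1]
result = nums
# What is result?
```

Answer: [13, 63, 6, 18, 50]

Derivation:
Trace (tracking result):
nums = [7, 13, 12, 6, 18]  # -> nums = [7, 13, 12, 6, 18]
nums.append(50)  # -> nums = [7, 13, 12, 6, 18, 50]
nums.pop(0)  # -> nums = [13, 12, 6, 18, 50]
nums[1] = nums[0] + nums[-1]  # -> nums = [13, 63, 6, 18, 50]
result = nums  # -> result = [13, 63, 6, 18, 50]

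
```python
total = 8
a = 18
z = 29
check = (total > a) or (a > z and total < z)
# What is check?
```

Trace (tracking check):
total = 8  # -> total = 8
a = 18  # -> a = 18
z = 29  # -> z = 29
check = total > a or (a > z and total < z)  # -> check = False

Answer: False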